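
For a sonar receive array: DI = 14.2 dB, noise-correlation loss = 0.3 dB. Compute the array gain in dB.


AG = DI - L_corr = 14.2 - 0.3 = 13.9

13.9 dB


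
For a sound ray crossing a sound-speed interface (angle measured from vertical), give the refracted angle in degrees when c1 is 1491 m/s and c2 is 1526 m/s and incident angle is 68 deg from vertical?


sin(theta2) = (c2/c1)*sin(theta1) = (1526/1491)*sin(68 deg) = 0.94895
theta2 = arcsin(0.94895) = 71.61

71.61 deg


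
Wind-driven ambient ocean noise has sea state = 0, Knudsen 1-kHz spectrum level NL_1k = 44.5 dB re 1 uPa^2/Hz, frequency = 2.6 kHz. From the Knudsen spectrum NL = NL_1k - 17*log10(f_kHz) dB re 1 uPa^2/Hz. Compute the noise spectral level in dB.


NL = NL_1k - 17*log10(f_kHz) = 44.5 - 17*log10(2.6) = 44.5 - (7.05) = 37.45

37.45 dB


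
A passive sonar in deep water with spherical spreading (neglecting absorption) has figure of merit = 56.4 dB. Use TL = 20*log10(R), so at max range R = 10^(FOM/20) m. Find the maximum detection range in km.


At max range FOM = TL, so 20*log10(R) = 56.4
R = 10^(56.4/20) = 660.69 m = 0.66 km

0.66 km


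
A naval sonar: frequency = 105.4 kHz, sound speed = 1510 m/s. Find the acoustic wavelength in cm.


1.43 cm


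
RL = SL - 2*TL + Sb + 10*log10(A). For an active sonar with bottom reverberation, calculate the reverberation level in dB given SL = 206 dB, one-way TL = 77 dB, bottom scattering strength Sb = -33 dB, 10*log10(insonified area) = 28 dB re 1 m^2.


RL = SL - 2*TL + Sb + 10*log10(A) = 206 - 2*77 + (-33) + 28 = 47

47 dB


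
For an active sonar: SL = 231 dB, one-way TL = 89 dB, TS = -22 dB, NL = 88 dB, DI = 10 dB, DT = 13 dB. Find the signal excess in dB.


-60 dB


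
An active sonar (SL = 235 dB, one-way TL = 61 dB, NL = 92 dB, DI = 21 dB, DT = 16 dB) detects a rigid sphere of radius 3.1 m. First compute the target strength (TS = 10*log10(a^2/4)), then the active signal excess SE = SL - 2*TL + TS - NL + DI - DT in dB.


Step 1: TS = 10*log10(3.1^2/4) = 3.81 dB
Step 2: SE = SL - 2*TL + TS - NL + DI - DT = 235 - 2*61 + (3.81) - 92 + 21 - 16 = 29.81

29.81 dB


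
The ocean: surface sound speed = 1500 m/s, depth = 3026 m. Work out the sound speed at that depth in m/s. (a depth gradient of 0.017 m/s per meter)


c = 1500 + 0.017 * 3026 = 1551.442

1551.442 m/s


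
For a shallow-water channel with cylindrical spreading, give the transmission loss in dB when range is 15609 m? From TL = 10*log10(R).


41.93 dB


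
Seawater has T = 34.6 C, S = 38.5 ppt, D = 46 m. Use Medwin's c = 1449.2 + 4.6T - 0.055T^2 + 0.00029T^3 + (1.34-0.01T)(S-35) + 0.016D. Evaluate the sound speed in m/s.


c = 1449.2 + 4.6*34.6 - 0.055*34.6^2 + 0.00029*34.6^3 + (1.34 - 0.01*34.6)*(38.5 - 35) + 0.016*46 = 1558.74

1558.74 m/s


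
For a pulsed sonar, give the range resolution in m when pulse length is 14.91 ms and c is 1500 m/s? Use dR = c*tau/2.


dR = c*tau/2 = 1500 * 14.91e-3 / 2 = 11.1825

11.1825 m


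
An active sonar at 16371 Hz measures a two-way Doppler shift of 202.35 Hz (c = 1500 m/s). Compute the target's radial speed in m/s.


9.27 m/s


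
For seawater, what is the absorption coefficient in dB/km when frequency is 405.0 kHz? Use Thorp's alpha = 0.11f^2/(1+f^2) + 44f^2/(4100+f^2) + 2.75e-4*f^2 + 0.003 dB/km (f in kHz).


f^2 = 164025.0
alpha = 0.11*164025.0/(1+164025.0) + 44*164025.0/(4100+164025.0) + 2.75e-4*164025.0 + 0.003 = 88.147

88.147 dB/km


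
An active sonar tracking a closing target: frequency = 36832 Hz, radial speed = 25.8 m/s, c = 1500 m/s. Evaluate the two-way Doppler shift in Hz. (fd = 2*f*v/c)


fd = 2*f*v/c = 2 * 36832 * 25.8 / 1500 = 1267.02

1267.02 Hz


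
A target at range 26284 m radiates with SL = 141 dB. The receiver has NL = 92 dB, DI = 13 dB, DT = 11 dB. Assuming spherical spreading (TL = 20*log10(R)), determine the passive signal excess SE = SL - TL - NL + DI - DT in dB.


Step 1: TL = 20*log10(26284) = 88.39 dB
Step 2: SE = 141 - 88.39 - 92 + 13 - 11 = -37.39

-37.39 dB


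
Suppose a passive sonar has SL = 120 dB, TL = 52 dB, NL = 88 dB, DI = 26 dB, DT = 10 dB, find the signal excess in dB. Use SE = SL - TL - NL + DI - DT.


-4 dB


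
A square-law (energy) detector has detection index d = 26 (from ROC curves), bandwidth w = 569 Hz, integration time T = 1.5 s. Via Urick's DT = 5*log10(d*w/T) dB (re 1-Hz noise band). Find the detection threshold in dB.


DT = 5*log10(d*w/T) = 5*log10(26 * 569 / 1.5) = 5*log10(9862.67) = 19.97

19.97 dB


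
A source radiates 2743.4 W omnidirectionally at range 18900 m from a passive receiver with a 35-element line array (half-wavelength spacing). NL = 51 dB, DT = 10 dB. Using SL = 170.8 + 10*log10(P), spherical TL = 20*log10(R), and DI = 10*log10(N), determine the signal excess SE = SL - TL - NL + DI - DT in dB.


Step 1: SL = 170.8 + 10*log10(2743.4) = 205.18 dB
Step 2: TL = 20*log10(18900) = 85.53 dB
Step 3: DI = 10*log10(35) = 15.44 dB
Step 4: SE = SL - TL - NL + DI - DT = 205.18 - 85.53 - 51 + 15.44 - 10 = 74.09

74.09 dB


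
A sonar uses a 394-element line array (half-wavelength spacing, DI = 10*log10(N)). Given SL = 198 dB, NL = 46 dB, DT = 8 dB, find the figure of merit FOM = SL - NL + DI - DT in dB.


169.95 dB


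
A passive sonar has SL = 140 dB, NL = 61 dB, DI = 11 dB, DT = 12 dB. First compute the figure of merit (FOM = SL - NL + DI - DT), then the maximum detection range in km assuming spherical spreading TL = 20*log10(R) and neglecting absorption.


Step 1: FOM = SL - NL + DI - DT = 140 - 61 + 11 - 12 = 78 dB
Step 2: at max range FOM = TL = 20*log10(R), so R = 10^(78/20) = 7943.28 m = 7.94 km

7.94 km


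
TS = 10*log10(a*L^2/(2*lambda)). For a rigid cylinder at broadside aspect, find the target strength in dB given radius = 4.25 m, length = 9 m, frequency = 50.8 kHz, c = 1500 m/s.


37.66 dB


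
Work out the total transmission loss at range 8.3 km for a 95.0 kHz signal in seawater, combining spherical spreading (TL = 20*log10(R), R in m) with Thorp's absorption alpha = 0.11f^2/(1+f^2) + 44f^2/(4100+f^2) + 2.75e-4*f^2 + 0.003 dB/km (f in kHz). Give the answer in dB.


351.04 dB


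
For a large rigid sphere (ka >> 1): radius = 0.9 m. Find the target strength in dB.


-6.94 dB


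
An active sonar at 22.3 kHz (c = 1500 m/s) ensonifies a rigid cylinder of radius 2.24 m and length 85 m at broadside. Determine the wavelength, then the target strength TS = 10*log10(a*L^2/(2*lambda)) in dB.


Step 1: lambda = c/f = 1500/22300 = 0.06726 m
Step 2: TS = 10*log10(a*L^2/(2*lambda)) = 10*log10(2.24*85^2/(2*0.06726)) = 50.8

50.8 dB


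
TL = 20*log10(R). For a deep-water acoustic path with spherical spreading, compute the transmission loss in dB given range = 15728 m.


TL = 20*log10(15728) = 83.93

83.93 dB


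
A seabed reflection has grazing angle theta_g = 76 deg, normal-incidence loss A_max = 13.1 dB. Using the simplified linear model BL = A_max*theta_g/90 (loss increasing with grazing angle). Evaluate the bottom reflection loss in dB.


BL = A_max * theta_g / 90 = 13.1 * 76 / 90 = 11.06

11.06 dB


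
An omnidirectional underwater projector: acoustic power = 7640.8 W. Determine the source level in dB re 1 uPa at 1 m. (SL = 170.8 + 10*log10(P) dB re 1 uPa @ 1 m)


209.63 dB


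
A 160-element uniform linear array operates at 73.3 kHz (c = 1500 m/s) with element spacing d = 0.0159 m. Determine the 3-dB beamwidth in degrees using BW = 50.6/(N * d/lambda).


0.41 deg


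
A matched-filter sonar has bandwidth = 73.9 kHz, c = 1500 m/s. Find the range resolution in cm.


dR = c/(2*BW) = 1500 / (2 * 73.9e3) = 0.0101 m = 1.01 cm

1.01 cm


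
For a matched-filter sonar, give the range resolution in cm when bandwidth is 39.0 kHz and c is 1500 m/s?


dR = c/(2*BW) = 1500 / (2 * 39.0e3) = 0.0192 m = 1.92 cm

1.92 cm


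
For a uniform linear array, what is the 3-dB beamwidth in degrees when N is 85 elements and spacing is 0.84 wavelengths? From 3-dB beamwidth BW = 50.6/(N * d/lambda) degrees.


BW = 50.6 / (85 * 0.84) = 50.6 / 71.4 = 0.71

0.71 deg


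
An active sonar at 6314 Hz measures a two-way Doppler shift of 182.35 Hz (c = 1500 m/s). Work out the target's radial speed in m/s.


From fd = 2*f*v/c, v = c*fd/(2*f) = 1500 * 182.35 / (2*6314) = 21.66

21.66 m/s


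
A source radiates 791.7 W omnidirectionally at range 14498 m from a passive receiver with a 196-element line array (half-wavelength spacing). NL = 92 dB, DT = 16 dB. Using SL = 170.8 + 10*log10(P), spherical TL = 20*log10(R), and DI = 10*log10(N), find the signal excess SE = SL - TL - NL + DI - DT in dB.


Step 1: SL = 170.8 + 10*log10(791.7) = 199.79 dB
Step 2: TL = 20*log10(14498) = 83.23 dB
Step 3: DI = 10*log10(196) = 22.92 dB
Step 4: SE = SL - TL - NL + DI - DT = 199.79 - 83.23 - 92 + 22.92 - 16 = 31.48

31.48 dB


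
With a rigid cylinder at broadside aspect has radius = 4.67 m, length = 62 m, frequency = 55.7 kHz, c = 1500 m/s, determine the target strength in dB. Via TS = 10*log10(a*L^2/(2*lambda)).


55.23 dB


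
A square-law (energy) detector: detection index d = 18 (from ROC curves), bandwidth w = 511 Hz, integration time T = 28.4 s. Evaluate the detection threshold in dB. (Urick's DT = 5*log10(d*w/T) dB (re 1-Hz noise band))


12.55 dB


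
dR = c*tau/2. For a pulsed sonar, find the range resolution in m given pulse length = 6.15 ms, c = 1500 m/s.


dR = c*tau/2 = 1500 * 6.15e-3 / 2 = 4.6125

4.6125 m


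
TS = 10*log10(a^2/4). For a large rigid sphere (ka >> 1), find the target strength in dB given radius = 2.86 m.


TS = 10*log10(2.86^2 / 4) = 10*log10(2.0449) = 3.11

3.11 dB


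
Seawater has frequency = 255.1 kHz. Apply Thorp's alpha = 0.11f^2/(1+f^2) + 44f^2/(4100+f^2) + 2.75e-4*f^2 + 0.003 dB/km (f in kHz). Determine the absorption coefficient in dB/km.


f^2 = 65076.01
alpha = 0.11*65076.01/(1+65076.01) + 44*65076.01/(4100+65076.01) + 2.75e-4*65076.01 + 0.003 = 59.401

59.401 dB/km


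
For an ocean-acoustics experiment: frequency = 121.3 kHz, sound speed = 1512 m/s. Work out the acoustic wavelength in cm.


lambda = c/f = 1512 / 121300 = 0.0125 m = 1.25 cm

1.25 cm


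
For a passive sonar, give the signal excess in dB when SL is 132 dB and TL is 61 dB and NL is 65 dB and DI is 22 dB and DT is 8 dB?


SE = SL - TL - NL + DI - DT = 132 - 61 - 65 + 22 - 8 = 20

20 dB


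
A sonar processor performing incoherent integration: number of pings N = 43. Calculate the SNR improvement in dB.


Gain = 5*log10(43) = 8.17

8.17 dB


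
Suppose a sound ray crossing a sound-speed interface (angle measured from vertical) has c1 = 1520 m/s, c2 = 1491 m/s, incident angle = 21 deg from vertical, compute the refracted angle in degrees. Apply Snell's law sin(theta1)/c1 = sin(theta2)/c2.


20.58 deg


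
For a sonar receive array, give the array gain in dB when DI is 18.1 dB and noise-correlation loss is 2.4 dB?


AG = DI - L_corr = 18.1 - 2.4 = 15.7

15.7 dB


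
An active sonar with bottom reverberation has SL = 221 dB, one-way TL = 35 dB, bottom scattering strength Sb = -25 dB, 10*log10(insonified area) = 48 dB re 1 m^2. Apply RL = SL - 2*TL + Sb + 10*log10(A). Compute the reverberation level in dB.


RL = SL - 2*TL + Sb + 10*log10(A) = 221 - 2*35 + (-25) + 48 = 174

174 dB


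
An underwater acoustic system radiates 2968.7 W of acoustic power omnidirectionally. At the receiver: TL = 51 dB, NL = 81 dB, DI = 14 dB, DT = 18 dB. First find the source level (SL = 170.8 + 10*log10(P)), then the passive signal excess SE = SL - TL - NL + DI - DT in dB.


Step 1: SL = 170.8 + 10*log10(2968.7) = 205.53 dB
Step 2: SE = SL - TL - NL + DI - DT = 205.53 - 51 - 81 + 14 - 18 = 69.53

69.53 dB


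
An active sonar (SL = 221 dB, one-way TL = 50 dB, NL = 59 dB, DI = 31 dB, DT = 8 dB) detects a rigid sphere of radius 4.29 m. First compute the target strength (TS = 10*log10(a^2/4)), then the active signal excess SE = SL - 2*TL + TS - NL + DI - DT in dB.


Step 1: TS = 10*log10(4.29^2/4) = 6.63 dB
Step 2: SE = SL - 2*TL + TS - NL + DI - DT = 221 - 2*50 + (6.63) - 59 + 31 - 8 = 91.63

91.63 dB


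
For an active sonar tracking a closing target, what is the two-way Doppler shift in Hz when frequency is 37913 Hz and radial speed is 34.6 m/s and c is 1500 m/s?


fd = 2*f*v/c = 2 * 37913 * 34.6 / 1500 = 1749.05

1749.05 Hz


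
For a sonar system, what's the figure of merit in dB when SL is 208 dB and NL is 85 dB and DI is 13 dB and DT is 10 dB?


126 dB


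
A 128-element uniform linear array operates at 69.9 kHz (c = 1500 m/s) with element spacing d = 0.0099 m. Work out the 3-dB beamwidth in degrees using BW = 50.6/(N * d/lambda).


Step 1: lambda = 1500/69900 = 0.02146 m
Step 2: d/lambda = 0.0099/0.02146 = 0.4613
Step 3: BW = 50.6/(N * d/lambda) = 50.6/(128 * 0.4613) = 0.86

0.86 deg


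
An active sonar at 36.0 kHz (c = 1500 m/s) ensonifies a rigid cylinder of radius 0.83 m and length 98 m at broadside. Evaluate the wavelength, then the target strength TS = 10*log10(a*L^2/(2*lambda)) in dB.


Step 1: lambda = c/f = 1500/36000 = 0.04167 m
Step 2: TS = 10*log10(a*L^2/(2*lambda)) = 10*log10(0.83*98^2/(2*0.04167)) = 49.81

49.81 dB


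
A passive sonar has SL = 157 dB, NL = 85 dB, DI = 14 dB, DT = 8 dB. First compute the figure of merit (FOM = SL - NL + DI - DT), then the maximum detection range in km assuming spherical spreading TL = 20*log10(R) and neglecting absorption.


Step 1: FOM = SL - NL + DI - DT = 157 - 85 + 14 - 8 = 78 dB
Step 2: at max range FOM = TL = 20*log10(R), so R = 10^(78/20) = 7943.28 m = 7.94 km

7.94 km


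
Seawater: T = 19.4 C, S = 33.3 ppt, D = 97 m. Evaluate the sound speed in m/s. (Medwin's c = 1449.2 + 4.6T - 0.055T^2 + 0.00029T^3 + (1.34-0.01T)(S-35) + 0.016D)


c = 1449.2 + 4.6*19.4 - 0.055*19.4^2 + 0.00029*19.4^3 + (1.34 - 0.01*19.4)*(33.3 - 35) + 0.016*97 = 1519.46

1519.46 m/s


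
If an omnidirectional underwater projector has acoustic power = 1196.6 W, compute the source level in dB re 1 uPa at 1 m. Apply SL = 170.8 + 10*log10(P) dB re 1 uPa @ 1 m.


201.58 dB


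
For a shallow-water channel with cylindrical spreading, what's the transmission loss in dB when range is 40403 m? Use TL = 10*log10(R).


TL = 10*log10(40403) = 46.06

46.06 dB


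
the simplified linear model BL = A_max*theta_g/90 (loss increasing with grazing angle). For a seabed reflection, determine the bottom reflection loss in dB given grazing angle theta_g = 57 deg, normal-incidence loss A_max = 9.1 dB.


BL = A_max * theta_g / 90 = 9.1 * 57 / 90 = 5.76

5.76 dB


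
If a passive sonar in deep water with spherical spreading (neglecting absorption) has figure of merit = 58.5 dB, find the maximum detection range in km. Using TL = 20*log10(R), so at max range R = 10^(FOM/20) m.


At max range FOM = TL, so 20*log10(R) = 58.5
R = 10^(58.5/20) = 841.4 m = 0.84 km

0.84 km


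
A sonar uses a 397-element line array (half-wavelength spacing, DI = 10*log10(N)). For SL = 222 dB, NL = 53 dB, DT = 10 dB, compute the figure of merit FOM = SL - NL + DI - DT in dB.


Step 1: DI = 10*log10(397) = 25.99 dB
Step 2: FOM = SL - NL + DI - DT = 222 - 53 + 25.99 - 10 = 184.99

184.99 dB


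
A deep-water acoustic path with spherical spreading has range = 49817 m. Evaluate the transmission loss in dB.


93.95 dB


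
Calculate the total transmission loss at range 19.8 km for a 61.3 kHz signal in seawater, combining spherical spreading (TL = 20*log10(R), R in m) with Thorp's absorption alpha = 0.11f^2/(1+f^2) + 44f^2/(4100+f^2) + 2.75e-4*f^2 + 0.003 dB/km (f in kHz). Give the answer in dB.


Step 1 (Thorp): alpha = 0.11*3757.69/(1+3757.69) + 44*3757.69/(4100+3757.69) + 2.75e-4*3757.69 + 0.003 = 22.1879 dB/km
Step 2: TL_spread = 20*log10(19800) = 85.93 dB
Step 3: TL_abs = alpha*R = 22.1879 * 19.8 = 439.32 dB
Step 4: TL_total = 85.93 + 439.32 = 525.25

525.25 dB


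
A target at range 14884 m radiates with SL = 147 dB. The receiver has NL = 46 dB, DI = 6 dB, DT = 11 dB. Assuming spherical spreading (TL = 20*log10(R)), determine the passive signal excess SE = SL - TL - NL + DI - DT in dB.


Step 1: TL = 20*log10(14884) = 83.45 dB
Step 2: SE = 147 - 83.45 - 46 + 6 - 11 = 12.55

12.55 dB


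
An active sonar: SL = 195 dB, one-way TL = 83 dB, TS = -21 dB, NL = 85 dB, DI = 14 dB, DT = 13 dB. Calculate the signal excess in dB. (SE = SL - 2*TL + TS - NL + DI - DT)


SE = SL - 2*TL + TS - NL + DI - DT = 195 - 2*83 + (-21) - 85 + 14 - 13 = -76

-76 dB


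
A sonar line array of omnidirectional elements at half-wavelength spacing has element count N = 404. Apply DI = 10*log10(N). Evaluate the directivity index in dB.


DI = 10*log10(404) = 26.06

26.06 dB


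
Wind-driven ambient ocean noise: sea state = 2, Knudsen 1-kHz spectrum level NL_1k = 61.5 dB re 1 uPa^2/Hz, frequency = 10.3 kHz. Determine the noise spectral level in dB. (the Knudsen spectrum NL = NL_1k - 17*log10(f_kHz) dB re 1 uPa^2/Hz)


NL = NL_1k - 17*log10(f_kHz) = 61.5 - 17*log10(10.3) = 61.5 - (17.22) = 44.28

44.28 dB


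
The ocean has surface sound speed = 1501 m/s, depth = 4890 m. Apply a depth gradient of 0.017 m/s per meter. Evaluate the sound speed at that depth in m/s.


c = 1501 + 0.017 * 4890 = 1584.13

1584.13 m/s


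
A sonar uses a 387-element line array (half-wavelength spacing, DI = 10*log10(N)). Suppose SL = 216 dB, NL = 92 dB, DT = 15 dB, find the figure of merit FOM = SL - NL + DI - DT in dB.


134.88 dB


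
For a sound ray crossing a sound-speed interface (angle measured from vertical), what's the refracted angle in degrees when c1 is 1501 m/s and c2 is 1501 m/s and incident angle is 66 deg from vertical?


sin(theta2) = (c2/c1)*sin(theta1) = (1501/1501)*sin(66 deg) = 0.91355
theta2 = arcsin(0.91355) = 66.0

66.0 deg


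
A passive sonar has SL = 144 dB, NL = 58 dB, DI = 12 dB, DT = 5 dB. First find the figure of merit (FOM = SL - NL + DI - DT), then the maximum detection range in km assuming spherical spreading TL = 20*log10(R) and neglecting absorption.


Step 1: FOM = SL - NL + DI - DT = 144 - 58 + 12 - 5 = 93 dB
Step 2: at max range FOM = TL = 20*log10(R), so R = 10^(93/20) = 44668.36 m = 44.67 km

44.67 km


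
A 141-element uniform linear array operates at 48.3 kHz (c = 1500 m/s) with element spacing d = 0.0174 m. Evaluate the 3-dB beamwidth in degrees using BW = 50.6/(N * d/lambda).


Step 1: lambda = 1500/48300 = 0.03106 m
Step 2: d/lambda = 0.0174/0.03106 = 0.5602
Step 3: BW = 50.6/(N * d/lambda) = 50.6/(141 * 0.5602) = 0.64

0.64 deg


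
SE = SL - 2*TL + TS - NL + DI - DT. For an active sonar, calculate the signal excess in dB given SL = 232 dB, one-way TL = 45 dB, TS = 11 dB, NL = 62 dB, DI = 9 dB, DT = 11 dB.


SE = SL - 2*TL + TS - NL + DI - DT = 232 - 2*45 + (11) - 62 + 9 - 11 = 89

89 dB


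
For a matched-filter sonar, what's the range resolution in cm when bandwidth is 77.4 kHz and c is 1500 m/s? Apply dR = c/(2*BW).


0.97 cm


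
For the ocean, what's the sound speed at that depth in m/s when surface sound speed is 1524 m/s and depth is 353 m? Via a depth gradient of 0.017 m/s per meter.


c = 1524 + 0.017 * 353 = 1530.001

1530.001 m/s


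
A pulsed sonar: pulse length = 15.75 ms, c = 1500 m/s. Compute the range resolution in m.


dR = c*tau/2 = 1500 * 15.75e-3 / 2 = 11.8125

11.8125 m


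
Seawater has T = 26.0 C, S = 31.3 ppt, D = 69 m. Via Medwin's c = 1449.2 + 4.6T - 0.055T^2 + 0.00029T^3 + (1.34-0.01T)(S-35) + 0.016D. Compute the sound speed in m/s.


1533.83 m/s


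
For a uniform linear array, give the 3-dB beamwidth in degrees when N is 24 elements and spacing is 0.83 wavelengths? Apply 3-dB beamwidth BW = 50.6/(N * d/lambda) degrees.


BW = 50.6 / (24 * 0.83) = 50.6 / 19.92 = 2.54

2.54 deg


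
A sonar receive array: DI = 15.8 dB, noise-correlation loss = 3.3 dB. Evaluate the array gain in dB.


AG = DI - L_corr = 15.8 - 3.3 = 12.5

12.5 dB


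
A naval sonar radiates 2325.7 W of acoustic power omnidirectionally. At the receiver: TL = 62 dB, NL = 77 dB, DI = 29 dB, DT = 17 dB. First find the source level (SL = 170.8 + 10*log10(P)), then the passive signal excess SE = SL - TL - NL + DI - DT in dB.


Step 1: SL = 170.8 + 10*log10(2325.7) = 204.47 dB
Step 2: SE = SL - TL - NL + DI - DT = 204.47 - 62 - 77 + 29 - 17 = 77.47

77.47 dB


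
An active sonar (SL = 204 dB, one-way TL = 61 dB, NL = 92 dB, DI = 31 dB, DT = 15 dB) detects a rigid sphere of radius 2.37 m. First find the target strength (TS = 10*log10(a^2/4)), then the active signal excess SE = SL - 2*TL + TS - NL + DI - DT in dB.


Step 1: TS = 10*log10(2.37^2/4) = 1.47 dB
Step 2: SE = SL - 2*TL + TS - NL + DI - DT = 204 - 2*61 + (1.47) - 92 + 31 - 15 = 7.47

7.47 dB


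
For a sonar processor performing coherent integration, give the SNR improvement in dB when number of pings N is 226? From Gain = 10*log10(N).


Gain = 10*log10(226) = 23.54

23.54 dB


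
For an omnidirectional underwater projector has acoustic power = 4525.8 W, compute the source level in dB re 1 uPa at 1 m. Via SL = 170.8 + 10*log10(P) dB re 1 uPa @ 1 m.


SL = 170.8 + 10*log10(4525.8) = 170.8 + 36.56 = 207.36

207.36 dB


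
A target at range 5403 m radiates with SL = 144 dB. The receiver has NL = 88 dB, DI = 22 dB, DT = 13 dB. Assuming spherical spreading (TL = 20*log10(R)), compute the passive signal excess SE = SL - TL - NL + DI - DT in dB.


Step 1: TL = 20*log10(5403) = 74.65 dB
Step 2: SE = 144 - 74.65 - 88 + 22 - 13 = -9.65

-9.65 dB


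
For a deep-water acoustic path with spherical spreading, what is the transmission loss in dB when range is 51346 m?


TL = 20*log10(51346) = 94.21

94.21 dB


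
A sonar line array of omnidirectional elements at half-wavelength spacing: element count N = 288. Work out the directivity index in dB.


DI = 10*log10(288) = 24.59

24.59 dB


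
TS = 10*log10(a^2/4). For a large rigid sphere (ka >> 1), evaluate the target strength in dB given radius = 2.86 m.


TS = 10*log10(2.86^2 / 4) = 10*log10(2.0449) = 3.11

3.11 dB


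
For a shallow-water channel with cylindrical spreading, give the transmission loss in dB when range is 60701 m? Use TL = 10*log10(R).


TL = 10*log10(60701) = 47.83

47.83 dB


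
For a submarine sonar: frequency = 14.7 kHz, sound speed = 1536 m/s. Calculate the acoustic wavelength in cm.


lambda = c/f = 1536 / 14700 = 0.1045 m = 10.45 cm

10.45 cm


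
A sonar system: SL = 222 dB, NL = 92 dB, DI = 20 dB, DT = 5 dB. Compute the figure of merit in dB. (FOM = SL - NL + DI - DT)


FOM = SL - NL + DI - DT = 222 - 92 + 20 - 5 = 145

145 dB


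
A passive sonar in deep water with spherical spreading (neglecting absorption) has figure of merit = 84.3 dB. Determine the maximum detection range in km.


At max range FOM = TL, so 20*log10(R) = 84.3
R = 10^(84.3/20) = 16405.9 m = 16.41 km

16.41 km


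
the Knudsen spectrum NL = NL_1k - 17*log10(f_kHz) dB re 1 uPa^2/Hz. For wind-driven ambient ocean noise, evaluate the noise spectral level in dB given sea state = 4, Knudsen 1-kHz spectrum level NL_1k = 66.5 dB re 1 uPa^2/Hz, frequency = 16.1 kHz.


NL = NL_1k - 17*log10(f_kHz) = 66.5 - 17*log10(16.1) = 66.5 - (20.52) = 45.98

45.98 dB


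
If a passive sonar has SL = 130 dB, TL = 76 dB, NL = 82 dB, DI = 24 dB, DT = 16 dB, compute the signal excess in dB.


SE = SL - TL - NL + DI - DT = 130 - 76 - 82 + 24 - 16 = -20

-20 dB


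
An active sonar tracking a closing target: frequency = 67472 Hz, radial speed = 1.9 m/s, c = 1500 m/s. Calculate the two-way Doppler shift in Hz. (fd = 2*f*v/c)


fd = 2*f*v/c = 2 * 67472 * 1.9 / 1500 = 170.93

170.93 Hz


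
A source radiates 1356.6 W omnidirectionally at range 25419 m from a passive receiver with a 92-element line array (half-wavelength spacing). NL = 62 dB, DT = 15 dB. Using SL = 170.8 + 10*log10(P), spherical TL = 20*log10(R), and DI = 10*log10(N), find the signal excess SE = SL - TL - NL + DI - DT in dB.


Step 1: SL = 170.8 + 10*log10(1356.6) = 202.12 dB
Step 2: TL = 20*log10(25419) = 88.1 dB
Step 3: DI = 10*log10(92) = 19.64 dB
Step 4: SE = SL - TL - NL + DI - DT = 202.12 - 88.1 - 62 + 19.64 - 15 = 56.66

56.66 dB


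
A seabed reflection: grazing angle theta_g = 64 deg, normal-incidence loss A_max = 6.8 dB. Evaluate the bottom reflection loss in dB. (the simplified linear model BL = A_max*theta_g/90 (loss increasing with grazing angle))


BL = A_max * theta_g / 90 = 6.8 * 64 / 90 = 4.84

4.84 dB


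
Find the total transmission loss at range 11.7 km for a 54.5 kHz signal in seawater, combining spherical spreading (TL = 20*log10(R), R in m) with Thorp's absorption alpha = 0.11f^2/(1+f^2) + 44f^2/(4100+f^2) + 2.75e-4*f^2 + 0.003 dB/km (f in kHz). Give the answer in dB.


Step 1 (Thorp): alpha = 0.11*2970.25/(1+2970.25) + 44*2970.25/(4100+2970.25) + 2.75e-4*2970.25 + 0.003 = 19.4144 dB/km
Step 2: TL_spread = 20*log10(11700) = 81.36 dB
Step 3: TL_abs = alpha*R = 19.4144 * 11.7 = 227.15 dB
Step 4: TL_total = 81.36 + 227.15 = 308.51

308.51 dB


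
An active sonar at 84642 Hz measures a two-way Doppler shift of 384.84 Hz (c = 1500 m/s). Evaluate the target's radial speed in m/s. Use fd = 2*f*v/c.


From fd = 2*f*v/c, v = c*fd/(2*f) = 1500 * 384.84 / (2*84642) = 3.41

3.41 m/s


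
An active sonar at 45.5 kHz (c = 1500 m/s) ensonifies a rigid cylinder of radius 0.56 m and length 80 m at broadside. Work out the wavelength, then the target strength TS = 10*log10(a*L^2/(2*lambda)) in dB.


Step 1: lambda = c/f = 1500/45500 = 0.03297 m
Step 2: TS = 10*log10(a*L^2/(2*lambda)) = 10*log10(0.56*80^2/(2*0.03297)) = 47.35

47.35 dB


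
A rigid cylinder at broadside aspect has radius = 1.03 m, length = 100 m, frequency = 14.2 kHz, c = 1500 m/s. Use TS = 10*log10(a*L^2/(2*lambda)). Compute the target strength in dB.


lambda = 1500/14200 = 0.10563 m
TS = 10*log10(1.03*100^2/(2*0.10563)) = 46.88

46.88 dB


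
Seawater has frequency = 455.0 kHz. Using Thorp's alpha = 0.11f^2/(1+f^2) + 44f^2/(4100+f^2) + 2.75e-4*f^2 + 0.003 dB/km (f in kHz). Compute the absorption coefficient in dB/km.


100.19 dB/km


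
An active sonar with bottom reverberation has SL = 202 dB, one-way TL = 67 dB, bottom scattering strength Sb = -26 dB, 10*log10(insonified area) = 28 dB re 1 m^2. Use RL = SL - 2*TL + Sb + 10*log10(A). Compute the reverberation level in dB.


RL = SL - 2*TL + Sb + 10*log10(A) = 202 - 2*67 + (-26) + 28 = 70

70 dB


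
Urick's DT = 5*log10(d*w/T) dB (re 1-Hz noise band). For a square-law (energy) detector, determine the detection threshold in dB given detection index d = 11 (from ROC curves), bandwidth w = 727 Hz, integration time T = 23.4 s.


DT = 5*log10(d*w/T) = 5*log10(11 * 727 / 23.4) = 5*log10(341.75) = 12.67

12.67 dB


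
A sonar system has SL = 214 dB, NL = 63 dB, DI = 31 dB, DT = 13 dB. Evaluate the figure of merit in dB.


FOM = SL - NL + DI - DT = 214 - 63 + 31 - 13 = 169

169 dB


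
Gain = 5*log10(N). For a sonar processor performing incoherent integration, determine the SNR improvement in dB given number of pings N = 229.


11.8 dB


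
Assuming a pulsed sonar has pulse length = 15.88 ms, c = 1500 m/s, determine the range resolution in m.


dR = c*tau/2 = 1500 * 15.88e-3 / 2 = 11.91

11.91 m


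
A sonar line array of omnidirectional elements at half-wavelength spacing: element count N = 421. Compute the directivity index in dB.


DI = 10*log10(421) = 26.24

26.24 dB


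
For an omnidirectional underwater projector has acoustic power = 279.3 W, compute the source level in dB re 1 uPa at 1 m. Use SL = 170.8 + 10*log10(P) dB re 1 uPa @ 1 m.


SL = 170.8 + 10*log10(279.3) = 170.8 + 24.46 = 195.26

195.26 dB


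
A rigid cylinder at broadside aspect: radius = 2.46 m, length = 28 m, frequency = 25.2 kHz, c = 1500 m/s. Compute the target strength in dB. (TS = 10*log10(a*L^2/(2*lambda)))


42.1 dB


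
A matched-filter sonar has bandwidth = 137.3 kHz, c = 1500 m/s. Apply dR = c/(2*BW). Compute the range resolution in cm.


dR = c/(2*BW) = 1500 / (2 * 137.3e3) = 0.0055 m = 0.55 cm

0.55 cm


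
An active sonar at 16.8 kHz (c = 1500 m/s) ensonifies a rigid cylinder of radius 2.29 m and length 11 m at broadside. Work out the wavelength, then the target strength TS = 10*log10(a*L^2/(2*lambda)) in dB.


Step 1: lambda = c/f = 1500/16800 = 0.08929 m
Step 2: TS = 10*log10(a*L^2/(2*lambda)) = 10*log10(2.29*11^2/(2*0.08929)) = 31.91

31.91 dB


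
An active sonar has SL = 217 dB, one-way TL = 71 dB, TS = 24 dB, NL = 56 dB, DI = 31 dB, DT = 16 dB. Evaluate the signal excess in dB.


SE = SL - 2*TL + TS - NL + DI - DT = 217 - 2*71 + (24) - 56 + 31 - 16 = 58

58 dB


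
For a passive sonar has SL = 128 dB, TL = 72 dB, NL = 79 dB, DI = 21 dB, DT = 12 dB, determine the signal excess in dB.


SE = SL - TL - NL + DI - DT = 128 - 72 - 79 + 21 - 12 = -14

-14 dB


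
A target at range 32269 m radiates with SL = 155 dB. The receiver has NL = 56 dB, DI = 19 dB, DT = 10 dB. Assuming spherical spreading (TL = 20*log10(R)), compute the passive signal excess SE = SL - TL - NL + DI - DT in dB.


Step 1: TL = 20*log10(32269) = 90.18 dB
Step 2: SE = 155 - 90.18 - 56 + 19 - 10 = 17.82

17.82 dB


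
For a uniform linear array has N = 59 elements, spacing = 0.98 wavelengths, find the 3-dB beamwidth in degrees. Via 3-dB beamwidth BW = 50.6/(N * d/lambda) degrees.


0.88 deg


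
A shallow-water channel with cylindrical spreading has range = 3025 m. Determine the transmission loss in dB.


34.81 dB


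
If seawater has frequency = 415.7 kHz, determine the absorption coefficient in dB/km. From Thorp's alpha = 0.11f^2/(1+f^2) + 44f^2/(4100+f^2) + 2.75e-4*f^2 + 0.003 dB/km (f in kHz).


f^2 = 172806.49
alpha = 0.11*172806.49/(1+172806.49) + 44*172806.49/(4100+172806.49) + 2.75e-4*172806.49 + 0.003 = 90.615

90.615 dB/km


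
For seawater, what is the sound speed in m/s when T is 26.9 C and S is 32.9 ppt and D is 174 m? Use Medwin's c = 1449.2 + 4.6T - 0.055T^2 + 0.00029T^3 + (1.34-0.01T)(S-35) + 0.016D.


c = 1449.2 + 4.6*26.9 - 0.055*26.9^2 + 0.00029*26.9^3 + (1.34 - 0.01*26.9)*(32.9 - 35) + 0.016*174 = 1539.32

1539.32 m/s


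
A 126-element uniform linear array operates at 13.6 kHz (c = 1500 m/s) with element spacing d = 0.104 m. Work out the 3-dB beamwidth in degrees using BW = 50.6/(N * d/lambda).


Step 1: lambda = 1500/13600 = 0.11029 m
Step 2: d/lambda = 0.104/0.11029 = 0.943
Step 3: BW = 50.6/(N * d/lambda) = 50.6/(126 * 0.943) = 0.43

0.43 deg


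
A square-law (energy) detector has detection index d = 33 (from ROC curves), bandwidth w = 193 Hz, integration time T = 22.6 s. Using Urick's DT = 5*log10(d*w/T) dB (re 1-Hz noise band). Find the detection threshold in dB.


DT = 5*log10(d*w/T) = 5*log10(33 * 193 / 22.6) = 5*log10(281.81) = 12.25

12.25 dB


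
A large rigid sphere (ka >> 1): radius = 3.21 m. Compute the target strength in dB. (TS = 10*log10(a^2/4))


4.11 dB


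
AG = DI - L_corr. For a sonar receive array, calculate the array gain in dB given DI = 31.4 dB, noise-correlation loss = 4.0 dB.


27.4 dB


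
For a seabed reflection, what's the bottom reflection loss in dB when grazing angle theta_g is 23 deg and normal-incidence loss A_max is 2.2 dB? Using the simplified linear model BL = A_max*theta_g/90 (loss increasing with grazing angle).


BL = A_max * theta_g / 90 = 2.2 * 23 / 90 = 0.56

0.56 dB


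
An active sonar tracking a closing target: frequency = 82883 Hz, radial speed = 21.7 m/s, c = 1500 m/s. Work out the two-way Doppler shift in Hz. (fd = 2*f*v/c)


fd = 2*f*v/c = 2 * 82883 * 21.7 / 1500 = 2398.08

2398.08 Hz


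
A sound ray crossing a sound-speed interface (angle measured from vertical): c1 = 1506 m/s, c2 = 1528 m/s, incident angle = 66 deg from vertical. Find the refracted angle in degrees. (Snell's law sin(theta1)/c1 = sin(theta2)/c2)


sin(theta2) = (c2/c1)*sin(theta1) = (1528/1506)*sin(66 deg) = 0.92689
theta2 = arcsin(0.92689) = 67.96

67.96 deg


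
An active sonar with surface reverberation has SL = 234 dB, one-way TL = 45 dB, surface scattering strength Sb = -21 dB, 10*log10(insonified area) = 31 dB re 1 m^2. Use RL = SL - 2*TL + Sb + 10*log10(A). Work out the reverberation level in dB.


154 dB


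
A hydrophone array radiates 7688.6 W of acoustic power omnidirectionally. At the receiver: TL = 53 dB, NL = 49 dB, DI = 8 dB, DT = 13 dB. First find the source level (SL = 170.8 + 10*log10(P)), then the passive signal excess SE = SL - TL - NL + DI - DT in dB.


Step 1: SL = 170.8 + 10*log10(7688.6) = 209.66 dB
Step 2: SE = SL - TL - NL + DI - DT = 209.66 - 53 - 49 + 8 - 13 = 102.66

102.66 dB


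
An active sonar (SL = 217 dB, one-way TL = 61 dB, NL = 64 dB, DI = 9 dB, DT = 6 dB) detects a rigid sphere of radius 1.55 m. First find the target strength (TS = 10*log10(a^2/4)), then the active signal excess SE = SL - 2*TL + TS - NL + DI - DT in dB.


Step 1: TS = 10*log10(1.55^2/4) = -2.21 dB
Step 2: SE = SL - 2*TL + TS - NL + DI - DT = 217 - 2*61 + (-2.21) - 64 + 9 - 6 = 31.79

31.79 dB


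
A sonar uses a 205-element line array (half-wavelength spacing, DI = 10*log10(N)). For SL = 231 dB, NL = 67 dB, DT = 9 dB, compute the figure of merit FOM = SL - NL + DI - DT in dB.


178.12 dB


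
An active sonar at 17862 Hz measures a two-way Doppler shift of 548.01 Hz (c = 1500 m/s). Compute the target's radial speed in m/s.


23.01 m/s


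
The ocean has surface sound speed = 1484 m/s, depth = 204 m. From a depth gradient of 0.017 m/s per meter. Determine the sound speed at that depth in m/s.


c = 1484 + 0.017 * 204 = 1487.468

1487.468 m/s


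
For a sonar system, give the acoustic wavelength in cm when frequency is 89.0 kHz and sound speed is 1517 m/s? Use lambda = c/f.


1.7 cm


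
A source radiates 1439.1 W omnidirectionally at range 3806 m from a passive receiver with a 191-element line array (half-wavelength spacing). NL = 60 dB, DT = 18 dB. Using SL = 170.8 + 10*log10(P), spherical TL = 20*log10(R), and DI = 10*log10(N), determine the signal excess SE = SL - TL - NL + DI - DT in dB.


Step 1: SL = 170.8 + 10*log10(1439.1) = 202.38 dB
Step 2: TL = 20*log10(3806) = 71.61 dB
Step 3: DI = 10*log10(191) = 22.81 dB
Step 4: SE = SL - TL - NL + DI - DT = 202.38 - 71.61 - 60 + 22.81 - 18 = 75.58

75.58 dB


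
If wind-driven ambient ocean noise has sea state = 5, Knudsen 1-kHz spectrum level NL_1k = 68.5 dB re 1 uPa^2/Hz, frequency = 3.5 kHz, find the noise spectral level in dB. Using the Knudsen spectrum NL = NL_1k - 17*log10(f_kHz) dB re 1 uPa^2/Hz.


NL = NL_1k - 17*log10(f_kHz) = 68.5 - 17*log10(3.5) = 68.5 - (9.25) = 59.25

59.25 dB


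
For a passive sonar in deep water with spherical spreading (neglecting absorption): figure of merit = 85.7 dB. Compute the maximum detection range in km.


At max range FOM = TL, so 20*log10(R) = 85.7
R = 10^(85.7/20) = 19275.25 m = 19.28 km

19.28 km


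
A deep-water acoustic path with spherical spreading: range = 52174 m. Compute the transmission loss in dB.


TL = 20*log10(52174) = 94.35

94.35 dB


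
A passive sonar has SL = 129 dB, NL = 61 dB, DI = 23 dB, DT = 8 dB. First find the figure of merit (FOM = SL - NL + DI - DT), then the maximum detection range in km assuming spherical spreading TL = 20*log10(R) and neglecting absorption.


Step 1: FOM = SL - NL + DI - DT = 129 - 61 + 23 - 8 = 83 dB
Step 2: at max range FOM = TL = 20*log10(R), so R = 10^(83/20) = 14125.38 m = 14.13 km

14.13 km


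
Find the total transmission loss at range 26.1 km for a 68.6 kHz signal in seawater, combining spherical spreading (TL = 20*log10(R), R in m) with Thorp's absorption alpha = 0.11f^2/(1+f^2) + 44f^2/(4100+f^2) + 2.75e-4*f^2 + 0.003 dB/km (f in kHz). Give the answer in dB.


Step 1 (Thorp): alpha = 0.11*4705.96/(1+4705.96) + 44*4705.96/(4100+4705.96) + 2.75e-4*4705.96 + 0.003 = 24.921 dB/km
Step 2: TL_spread = 20*log10(26100) = 88.33 dB
Step 3: TL_abs = alpha*R = 24.921 * 26.1 = 650.44 dB
Step 4: TL_total = 88.33 + 650.44 = 738.77

738.77 dB


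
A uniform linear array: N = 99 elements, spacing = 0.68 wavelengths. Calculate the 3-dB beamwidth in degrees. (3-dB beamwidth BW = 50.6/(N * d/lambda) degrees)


BW = 50.6 / (99 * 0.68) = 50.6 / 67.32 = 0.75

0.75 deg


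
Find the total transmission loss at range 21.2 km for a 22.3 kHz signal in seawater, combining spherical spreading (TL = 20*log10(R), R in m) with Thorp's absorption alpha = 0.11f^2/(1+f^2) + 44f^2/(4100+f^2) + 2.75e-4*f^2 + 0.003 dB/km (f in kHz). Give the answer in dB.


Step 1 (Thorp): alpha = 0.11*497.29/(1+497.29) + 44*497.29/(4100+497.29) + 2.75e-4*497.29 + 0.003 = 5.009 dB/km
Step 2: TL_spread = 20*log10(21200) = 86.53 dB
Step 3: TL_abs = alpha*R = 5.009 * 21.2 = 106.19 dB
Step 4: TL_total = 86.53 + 106.19 = 192.72

192.72 dB


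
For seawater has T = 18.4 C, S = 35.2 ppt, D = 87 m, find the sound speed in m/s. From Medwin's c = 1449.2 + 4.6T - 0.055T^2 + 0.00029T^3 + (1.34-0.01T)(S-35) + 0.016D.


c = 1449.2 + 4.6*18.4 - 0.055*18.4^2 + 0.00029*18.4^3 + (1.34 - 0.01*18.4)*(35.2 - 35) + 0.016*87 = 1518.65

1518.65 m/s


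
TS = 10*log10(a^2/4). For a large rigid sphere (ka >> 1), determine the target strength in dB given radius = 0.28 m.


TS = 10*log10(0.28^2 / 4) = 10*log10(0.0196) = -17.08

-17.08 dB


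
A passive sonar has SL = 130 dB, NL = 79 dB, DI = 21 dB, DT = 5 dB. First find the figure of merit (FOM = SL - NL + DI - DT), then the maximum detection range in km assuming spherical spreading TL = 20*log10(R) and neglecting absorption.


Step 1: FOM = SL - NL + DI - DT = 130 - 79 + 21 - 5 = 67 dB
Step 2: at max range FOM = TL = 20*log10(R), so R = 10^(67/20) = 2238.72 m = 2.24 km

2.24 km


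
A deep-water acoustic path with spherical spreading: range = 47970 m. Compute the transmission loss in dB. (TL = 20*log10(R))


TL = 20*log10(47970) = 93.62

93.62 dB


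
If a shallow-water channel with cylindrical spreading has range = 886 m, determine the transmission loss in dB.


TL = 10*log10(886) = 29.47

29.47 dB


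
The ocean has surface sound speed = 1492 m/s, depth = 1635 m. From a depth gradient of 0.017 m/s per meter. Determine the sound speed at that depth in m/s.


c = 1492 + 0.017 * 1635 = 1519.795

1519.795 m/s


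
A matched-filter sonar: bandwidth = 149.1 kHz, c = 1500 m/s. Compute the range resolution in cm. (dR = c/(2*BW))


dR = c/(2*BW) = 1500 / (2 * 149.1e3) = 0.005 m = 0.5 cm

0.5 cm


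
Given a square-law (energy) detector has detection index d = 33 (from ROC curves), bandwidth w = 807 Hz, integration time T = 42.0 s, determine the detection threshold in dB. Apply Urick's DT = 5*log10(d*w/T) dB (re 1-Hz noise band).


DT = 5*log10(d*w/T) = 5*log10(33 * 807 / 42.0) = 5*log10(634.07) = 14.01

14.01 dB


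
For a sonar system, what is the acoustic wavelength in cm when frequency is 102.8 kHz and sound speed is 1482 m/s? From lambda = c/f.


lambda = c/f = 1482 / 102800 = 0.0144 m = 1.44 cm

1.44 cm


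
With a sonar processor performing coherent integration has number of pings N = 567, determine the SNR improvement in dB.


Gain = 10*log10(567) = 27.54

27.54 dB


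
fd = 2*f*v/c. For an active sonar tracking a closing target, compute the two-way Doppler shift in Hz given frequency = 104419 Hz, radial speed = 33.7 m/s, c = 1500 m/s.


fd = 2*f*v/c = 2 * 104419 * 33.7 / 1500 = 4691.89

4691.89 Hz


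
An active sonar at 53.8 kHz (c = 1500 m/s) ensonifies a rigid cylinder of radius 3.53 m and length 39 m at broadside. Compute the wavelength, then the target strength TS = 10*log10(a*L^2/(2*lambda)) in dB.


Step 1: lambda = c/f = 1500/53800 = 0.02788 m
Step 2: TS = 10*log10(a*L^2/(2*lambda)) = 10*log10(3.53*39^2/(2*0.02788)) = 49.84

49.84 dB
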